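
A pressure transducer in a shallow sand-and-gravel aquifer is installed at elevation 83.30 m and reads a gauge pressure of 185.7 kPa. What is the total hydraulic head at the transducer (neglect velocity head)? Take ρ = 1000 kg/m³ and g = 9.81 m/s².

h ≈ 102.23 m

ψ = P/(ρg) = 185.7×1000 / (1000 × 9.81) = 18.93 m.
h = z + ψ = 83.30 + 18.93 = 102.23 m.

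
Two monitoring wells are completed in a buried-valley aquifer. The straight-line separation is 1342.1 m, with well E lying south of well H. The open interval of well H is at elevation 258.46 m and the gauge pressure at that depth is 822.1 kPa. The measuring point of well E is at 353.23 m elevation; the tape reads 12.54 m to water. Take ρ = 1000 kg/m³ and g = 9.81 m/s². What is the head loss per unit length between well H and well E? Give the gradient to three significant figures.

i ≈ 0.00117 m/m

Pressure head at well H: ψ = P/(ρg) = 822.1×1000 / (1000 × 9.81) = 83.80 m.
Total head at well H: h = z + ψ = 258.46 + 83.80 = 342.26 m.
Total head at well E: h = 353.23 − 12.54 = 340.69 m.
Head difference: h(well H) − h(well E) = 342.26 − 340.69 = 1.57 m.
Hydraulic gradient: i = |Δh| / L = 1.57 / 1342.1 = 0.00117.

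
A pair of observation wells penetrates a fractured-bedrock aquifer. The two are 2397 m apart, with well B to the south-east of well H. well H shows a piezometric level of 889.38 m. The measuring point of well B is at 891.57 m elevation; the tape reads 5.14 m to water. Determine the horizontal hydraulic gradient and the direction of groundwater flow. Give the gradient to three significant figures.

i ≈ 0.00123; groundwater flows toward the south-east

Total head at well H: h = 889.38 m (water level in the piezometer is the total head).
Total head at well B: h = 891.57 − 5.14 = 886.43 m.
Head difference: h(well H) − h(well B) = 889.38 − 886.43 = 2.95 m.
Hydraulic gradient: i = |Δh| / L = 2.95 / 2397 = 0.00123.
Flow is from higher to lower head: from well H toward well B, i.e. toward the south-east.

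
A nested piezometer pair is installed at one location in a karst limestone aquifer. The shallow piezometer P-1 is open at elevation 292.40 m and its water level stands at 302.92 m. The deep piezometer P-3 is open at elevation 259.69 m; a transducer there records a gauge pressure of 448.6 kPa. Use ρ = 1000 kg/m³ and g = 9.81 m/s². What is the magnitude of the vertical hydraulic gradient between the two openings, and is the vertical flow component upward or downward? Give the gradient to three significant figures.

|i_v| ≈ 0.0764; vertical flow is upward

Total head at P-1: h = 302.92 m (water level in the standpipe).
Pressure head at P-3: ψ = P/(ρg) = 448.6×1000 / (1000 × 9.81) = 45.73 m.
Total head at P-3: h = z + ψ = 259.69 + 45.73 = 305.42 m.
Δh = h(P-1) − h(P-3) = 302.92 − 305.42 = -2.50 m.
Vertical separation Δz = 292.40 − 259.69 = 32.71 m.
|i_v| = |Δh| / Δz = 2.50 / 32.71 = 0.0764.
Head is higher in the deep piezometer, so vertical flow is upward (discharge condition).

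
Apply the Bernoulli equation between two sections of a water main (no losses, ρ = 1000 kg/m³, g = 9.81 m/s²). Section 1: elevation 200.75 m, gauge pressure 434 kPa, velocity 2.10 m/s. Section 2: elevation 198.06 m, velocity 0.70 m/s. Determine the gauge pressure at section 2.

Pressure head at 1: ψ₁ = P₁/(ρg) = 434×1000 / (1000 × 9.81) = 44.24 m.
Velocity heads: v₁²/2g = 2.10²/19.62 = 0.225 m; v₂²/2g = 0.70²/19.62 = 0.025 m.
Total head H = z₁ + ψ₁ + v₁²/2g = 200.75 + 44.24 + 0.225 = 245.22 m.
ψ₂ = H − z₂ − v₂²/2g = 245.22 − 198.06 − 0.025 = 47.13 m.
P₂ = ρgψ₂ = 1000 × 9.81 × 47.13 ≈ 462 kPa.

P₂ ≈ 462 kPa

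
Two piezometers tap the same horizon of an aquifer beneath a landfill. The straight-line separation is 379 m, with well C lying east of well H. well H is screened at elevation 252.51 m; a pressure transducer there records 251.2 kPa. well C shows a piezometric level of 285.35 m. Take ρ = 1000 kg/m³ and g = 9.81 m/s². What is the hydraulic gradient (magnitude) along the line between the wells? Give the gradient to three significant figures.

Pressure head at well H: ψ = P/(ρg) = 251.2×1000 / (1000 × 9.81) = 25.61 m.
Total head at well H: h = z + ψ = 252.51 + 25.61 = 278.12 m.
Total head at well C: h = 285.35 m (water level in the piezometer is the total head).
Head difference: h(well H) − h(well C) = 278.12 − 285.35 = -7.23 m.
Hydraulic gradient: i = |Δh| / L = 7.23 / 379 = 0.0191.

i ≈ 0.0191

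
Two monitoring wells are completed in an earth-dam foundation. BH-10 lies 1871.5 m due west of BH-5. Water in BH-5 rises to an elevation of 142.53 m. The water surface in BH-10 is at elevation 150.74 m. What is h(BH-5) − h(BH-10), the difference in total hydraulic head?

Δh ≈ -8.21 m

Total head at BH-5: h = 142.53 m (water level in the piezometer is the total head).
Total head at BH-10: h = 150.74 m (water level in the piezometer is the total head).
Head difference: h(BH-5) − h(BH-10) = 142.53 − 150.74 = -8.21 m.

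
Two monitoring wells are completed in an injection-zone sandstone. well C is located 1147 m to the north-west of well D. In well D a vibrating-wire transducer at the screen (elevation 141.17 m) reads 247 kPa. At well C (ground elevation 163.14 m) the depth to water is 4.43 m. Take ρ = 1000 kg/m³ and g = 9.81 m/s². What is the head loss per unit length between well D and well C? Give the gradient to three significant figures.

i ≈ 0.00666 m/m

Pressure head at well D: ψ = P/(ρg) = 247×1000 / (1000 × 9.81) = 25.18 m.
Total head at well D: h = z + ψ = 141.17 + 25.18 = 166.35 m.
Total head at well C: h = 163.14 − 4.43 = 158.71 m.
Head difference: h(well D) − h(well C) = 166.35 − 158.71 = 7.64 m.
Hydraulic gradient: i = |Δh| / L = 7.64 / 1147 = 0.00666.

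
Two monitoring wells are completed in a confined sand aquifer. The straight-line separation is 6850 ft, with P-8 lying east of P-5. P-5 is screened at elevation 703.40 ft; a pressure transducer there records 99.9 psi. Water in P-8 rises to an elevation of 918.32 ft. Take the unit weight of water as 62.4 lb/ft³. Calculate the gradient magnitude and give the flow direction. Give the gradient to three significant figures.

i ≈ 0.00228; groundwater flows toward the east

Pressure head at P-5: ψ = 144·P/γ = 144 × 99.9 / 62.4 = 230.54 ft.
Total head at P-5: h = z + ψ = 703.40 + 230.54 = 933.94 ft.
Total head at P-8: h = 918.32 ft (water level in the piezometer is the total head).
Head difference: h(P-5) − h(P-8) = 933.94 − 918.32 = 15.62 ft.
Hydraulic gradient: i = |Δh| / L = 15.62 / 6850 = 0.00228.
Flow is from higher to lower head: from P-5 toward P-8, i.e. toward the east.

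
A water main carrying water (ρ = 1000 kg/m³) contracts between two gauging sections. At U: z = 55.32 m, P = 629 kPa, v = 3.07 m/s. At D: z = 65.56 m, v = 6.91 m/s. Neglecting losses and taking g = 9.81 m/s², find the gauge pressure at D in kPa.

Pressure head at U: ψ₁ = P₁/(ρg) = 629×1000 / (1000 × 9.81) = 64.12 m.
Velocity heads: v₁²/2g = 3.07²/19.62 = 0.480 m; v₂²/2g = 6.91²/19.62 = 2.434 m.
Total head H = z₁ + ψ₁ + v₁²/2g = 55.32 + 64.12 + 0.480 = 119.92 m.
ψ₂ = H − z₂ − v₂²/2g = 119.92 − 65.56 − 2.434 = 51.93 m.
P₂ = ρgψ₂ = 1000 × 9.81 × 51.93 ≈ 509 kPa.

P₂ ≈ 509 kPa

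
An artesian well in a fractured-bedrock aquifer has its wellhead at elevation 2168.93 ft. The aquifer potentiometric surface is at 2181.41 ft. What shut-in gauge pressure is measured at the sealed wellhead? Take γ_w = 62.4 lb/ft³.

P ≈ 5.41 psi

Head above the cap: Δh = 2181.41 − 2168.93 = 12.48 ft.
P = γΔh/144 = 62.4 × 12.48 / 144 = 5.41 psi.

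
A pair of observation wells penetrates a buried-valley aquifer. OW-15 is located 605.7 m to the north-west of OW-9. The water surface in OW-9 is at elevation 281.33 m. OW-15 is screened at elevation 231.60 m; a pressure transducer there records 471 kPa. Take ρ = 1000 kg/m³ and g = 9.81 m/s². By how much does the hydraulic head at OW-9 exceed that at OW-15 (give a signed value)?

Total head at OW-9: h = 281.33 m (water level in the piezometer is the total head).
Pressure head at OW-15: ψ = P/(ρg) = 471×1000 / (1000 × 9.81) = 48.01 m.
Total head at OW-15: h = z + ψ = 231.60 + 48.01 = 279.61 m.
Head difference: h(OW-9) − h(OW-15) = 281.33 − 279.61 = 1.72 m.

Δh ≈ 1.72 m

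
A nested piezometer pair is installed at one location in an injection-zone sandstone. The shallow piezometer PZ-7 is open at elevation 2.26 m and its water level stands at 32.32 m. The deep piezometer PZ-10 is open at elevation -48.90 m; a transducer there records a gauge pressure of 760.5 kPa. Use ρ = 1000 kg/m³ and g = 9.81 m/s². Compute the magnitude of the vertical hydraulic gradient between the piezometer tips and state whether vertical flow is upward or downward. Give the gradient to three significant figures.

|i_v| ≈ 0.0723; vertical flow is downward

Total head at PZ-7: h = 32.32 m (water level in the standpipe).
Pressure head at PZ-10: ψ = P/(ρg) = 760.5×1000 / (1000 × 9.81) = 77.52 m.
Total head at PZ-10: h = z + ψ = -48.90 + 77.52 = 28.62 m.
Δh = h(PZ-7) − h(PZ-10) = 32.32 − 28.62 = 3.70 m.
Vertical separation Δz = 2.26 − (-48.90) = 51.16 m.
|i_v| = |Δh| / Δz = 3.70 / 51.16 = 0.0723.
Head is higher in the shallow piezometer, so vertical flow is downward (recharge condition).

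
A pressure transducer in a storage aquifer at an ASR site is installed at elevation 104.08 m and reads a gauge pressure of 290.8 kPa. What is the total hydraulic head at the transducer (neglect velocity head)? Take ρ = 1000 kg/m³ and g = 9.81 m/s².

ψ = P/(ρg) = 290.8×1000 / (1000 × 9.81) = 29.64 m.
h = z + ψ = 104.08 + 29.64 = 133.72 m.

h ≈ 133.72 m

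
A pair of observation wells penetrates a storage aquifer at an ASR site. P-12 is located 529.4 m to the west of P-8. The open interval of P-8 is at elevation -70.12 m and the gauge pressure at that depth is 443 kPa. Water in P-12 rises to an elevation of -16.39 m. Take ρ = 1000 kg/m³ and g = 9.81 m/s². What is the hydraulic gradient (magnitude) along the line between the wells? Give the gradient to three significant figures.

i ≈ 0.0162

Pressure head at P-8: ψ = P/(ρg) = 443×1000 / (1000 × 9.81) = 45.16 m.
Total head at P-8: h = z + ψ = -70.12 + 45.16 = -24.96 m.
Total head at P-12: h = -16.39 m (water level in the piezometer is the total head).
Head difference: h(P-8) − h(P-12) = -24.96 − (-16.39) = -8.57 m.
Hydraulic gradient: i = |Δh| / L = 8.57 / 529.4 = 0.0162.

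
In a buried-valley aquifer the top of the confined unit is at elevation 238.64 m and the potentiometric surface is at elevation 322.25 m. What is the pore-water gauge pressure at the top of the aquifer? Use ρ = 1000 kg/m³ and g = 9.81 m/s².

P ≈ 820 kPa

Pressure head at the aquifer top: ψ = h − z = 322.25 − 238.64 = 83.61 m.
P = ρgψ = 1000 × 9.81 × 83.61 = 820214 Pa ≈ 820 kPa.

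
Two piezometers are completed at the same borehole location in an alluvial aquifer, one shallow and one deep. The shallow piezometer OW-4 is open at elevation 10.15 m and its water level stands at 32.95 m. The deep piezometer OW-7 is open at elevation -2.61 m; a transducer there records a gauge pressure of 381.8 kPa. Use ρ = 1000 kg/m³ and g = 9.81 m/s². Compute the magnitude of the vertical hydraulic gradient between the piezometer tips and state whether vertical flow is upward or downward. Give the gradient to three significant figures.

|i_v| ≈ 0.263; vertical flow is upward

Total head at OW-4: h = 32.95 m (water level in the standpipe).
Pressure head at OW-7: ψ = P/(ρg) = 381.8×1000 / (1000 × 9.81) = 38.92 m.
Total head at OW-7: h = z + ψ = -2.61 + 38.92 = 36.31 m.
Δh = h(OW-4) − h(OW-7) = 32.95 − 36.31 = -3.36 m.
Vertical separation Δz = 10.15 − (-2.61) = 12.76 m.
|i_v| = |Δh| / Δz = 3.36 / 12.76 = 0.263.
Head is higher in the deep piezometer, so vertical flow is upward (discharge condition).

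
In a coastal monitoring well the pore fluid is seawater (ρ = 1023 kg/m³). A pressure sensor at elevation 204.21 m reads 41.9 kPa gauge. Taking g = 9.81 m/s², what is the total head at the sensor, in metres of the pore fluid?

ψ = P/(ρg) = 41.9×1000 / (1023 × 9.81) = 4.18 m.
h = z + ψ = 204.21 + 4.18 = 208.39 m.

h ≈ 208.39 m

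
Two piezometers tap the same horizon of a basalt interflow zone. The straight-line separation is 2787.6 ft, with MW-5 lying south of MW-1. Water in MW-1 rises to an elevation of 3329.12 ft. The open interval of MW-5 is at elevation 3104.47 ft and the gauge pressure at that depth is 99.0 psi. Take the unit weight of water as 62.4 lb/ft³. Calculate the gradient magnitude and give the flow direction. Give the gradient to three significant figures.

i ≈ 0.00137; groundwater flows toward the north

Total head at MW-1: h = 3329.12 ft (water level in the piezometer is the total head).
Pressure head at MW-5: ψ = 144·P/γ = 144 × 99.0 / 62.4 = 228.46 ft.
Total head at MW-5: h = z + ψ = 3104.47 + 228.46 = 3332.93 ft.
Head difference: h(MW-1) − h(MW-5) = 3329.12 − 3332.93 = -3.81 ft.
Hydraulic gradient: i = |Δh| / L = 3.81 / 2787.6 = 0.00137.
Flow is from higher to lower head: from MW-5 toward MW-1, i.e. toward the north.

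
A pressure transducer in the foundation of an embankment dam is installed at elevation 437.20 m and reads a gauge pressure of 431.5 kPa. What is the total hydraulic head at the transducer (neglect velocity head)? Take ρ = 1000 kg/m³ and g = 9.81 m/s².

h ≈ 481.19 m

ψ = P/(ρg) = 431.5×1000 / (1000 × 9.81) = 43.99 m.
h = z + ψ = 437.20 + 43.99 = 481.19 m.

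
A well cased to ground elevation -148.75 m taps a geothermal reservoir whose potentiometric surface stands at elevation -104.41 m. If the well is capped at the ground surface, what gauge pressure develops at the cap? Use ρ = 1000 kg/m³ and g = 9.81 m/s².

P ≈ 435 kPa

Head above the cap: Δh = -104.41 − (-148.75) = 44.34 m.
P = ρgΔh = 1000 × 9.81 × 44.34 = 434975 Pa ≈ 435 kPa.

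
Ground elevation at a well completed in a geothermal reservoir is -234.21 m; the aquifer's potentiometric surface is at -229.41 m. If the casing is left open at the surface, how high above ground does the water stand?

Water rises to the potentiometric surface, so the rise above ground = -229.41 − (-234.21) = 4.80 m.

≈ 4.80 m above ground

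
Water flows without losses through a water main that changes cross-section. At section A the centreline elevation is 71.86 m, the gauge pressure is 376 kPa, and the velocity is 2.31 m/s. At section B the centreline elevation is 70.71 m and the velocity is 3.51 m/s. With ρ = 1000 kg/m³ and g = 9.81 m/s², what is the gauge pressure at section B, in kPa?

P₂ ≈ 384 kPa

Pressure head at A: ψ₁ = P₁/(ρg) = 376×1000 / (1000 × 9.81) = 38.33 m.
Velocity heads: v₁²/2g = 2.31²/19.62 = 0.272 m; v₂²/2g = 3.51²/19.62 = 0.628 m.
Total head H = z₁ + ψ₁ + v₁²/2g = 71.86 + 38.33 + 0.272 = 110.46 m.
ψ₂ = H − z₂ − v₂²/2g = 110.46 − 70.71 − 0.628 = 39.12 m.
P₂ = ρgψ₂ = 1000 × 9.81 × 39.12 ≈ 384 kPa.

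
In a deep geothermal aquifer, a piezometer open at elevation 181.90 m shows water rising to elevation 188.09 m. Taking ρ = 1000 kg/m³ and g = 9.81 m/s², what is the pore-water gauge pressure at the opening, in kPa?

Pressure head ψ = h − z = 188.09 − 181.90 = 6.19 m.
P = ρgψ = 1000 × 9.81 × 6.19 = 60724 Pa ≈ 60.7 kPa.

P ≈ 60.7 kPa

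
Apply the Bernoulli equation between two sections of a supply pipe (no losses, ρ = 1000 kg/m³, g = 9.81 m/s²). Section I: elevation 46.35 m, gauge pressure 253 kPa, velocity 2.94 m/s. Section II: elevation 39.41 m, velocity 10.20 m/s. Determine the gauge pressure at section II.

Pressure head at I: ψ₁ = P₁/(ρg) = 253×1000 / (1000 × 9.81) = 25.79 m.
Velocity heads: v₁²/2g = 2.94²/19.62 = 0.441 m; v₂²/2g = 10.20²/19.62 = 5.303 m.
Total head H = z₁ + ψ₁ + v₁²/2g = 46.35 + 25.79 + 0.441 = 72.58 m.
ψ₂ = H − z₂ − v₂²/2g = 72.58 − 39.41 − 5.303 = 27.87 m.
P₂ = ρgψ₂ = 1000 × 9.81 × 27.87 ≈ 273 kPa.

P₂ ≈ 273 kPa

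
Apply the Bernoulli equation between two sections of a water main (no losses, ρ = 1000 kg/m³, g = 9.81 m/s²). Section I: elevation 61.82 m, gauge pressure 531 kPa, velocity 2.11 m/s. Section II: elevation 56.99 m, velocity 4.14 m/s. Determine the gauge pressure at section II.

P₂ ≈ 572 kPa

Pressure head at I: ψ₁ = P₁/(ρg) = 531×1000 / (1000 × 9.81) = 54.13 m.
Velocity heads: v₁²/2g = 2.11²/19.62 = 0.227 m; v₂²/2g = 4.14²/19.62 = 0.874 m.
Total head H = z₁ + ψ₁ + v₁²/2g = 61.82 + 54.13 + 0.227 = 116.18 m.
ψ₂ = H − z₂ − v₂²/2g = 116.18 − 56.99 − 0.874 = 58.32 m.
P₂ = ρgψ₂ = 1000 × 9.81 × 58.32 ≈ 572 kPa.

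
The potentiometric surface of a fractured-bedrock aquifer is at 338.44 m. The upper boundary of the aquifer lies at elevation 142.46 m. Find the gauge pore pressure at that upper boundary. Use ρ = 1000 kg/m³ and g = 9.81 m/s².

P ≈ 1920 kPa

Pressure head at the aquifer top: ψ = h − z = 338.44 − 142.46 = 195.98 m.
P = ρgψ = 1000 × 9.81 × 195.98 = 1922564 Pa ≈ 1920 kPa.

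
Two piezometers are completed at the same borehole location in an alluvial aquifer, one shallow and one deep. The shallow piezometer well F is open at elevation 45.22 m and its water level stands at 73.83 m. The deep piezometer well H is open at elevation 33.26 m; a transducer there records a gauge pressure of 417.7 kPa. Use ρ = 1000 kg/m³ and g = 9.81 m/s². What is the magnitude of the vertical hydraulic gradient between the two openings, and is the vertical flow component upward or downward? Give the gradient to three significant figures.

|i_v| ≈ 0.168; vertical flow is upward

Total head at well F: h = 73.83 m (water level in the standpipe).
Pressure head at well H: ψ = P/(ρg) = 417.7×1000 / (1000 × 9.81) = 42.58 m.
Total head at well H: h = z + ψ = 33.26 + 42.58 = 75.84 m.
Δh = h(well F) − h(well H) = 73.83 − 75.84 = -2.01 m.
Vertical separation Δz = 45.22 − 33.26 = 11.96 m.
|i_v| = |Δh| / Δz = 2.01 / 11.96 = 0.168.
Head is higher in the deep piezometer, so vertical flow is upward (discharge condition).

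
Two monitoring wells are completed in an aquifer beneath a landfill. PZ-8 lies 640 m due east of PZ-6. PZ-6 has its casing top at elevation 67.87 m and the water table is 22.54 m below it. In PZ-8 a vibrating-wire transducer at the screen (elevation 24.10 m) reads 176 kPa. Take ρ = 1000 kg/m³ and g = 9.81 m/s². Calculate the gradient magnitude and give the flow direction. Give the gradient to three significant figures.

i ≈ 0.00514; groundwater flows toward the east

Total head at PZ-6: h = 67.87 − 22.54 = 45.33 m.
Pressure head at PZ-8: ψ = P/(ρg) = 176×1000 / (1000 × 9.81) = 17.94 m.
Total head at PZ-8: h = z + ψ = 24.10 + 17.94 = 42.04 m.
Head difference: h(PZ-6) − h(PZ-8) = 45.33 − 42.04 = 3.29 m.
Hydraulic gradient: i = |Δh| / L = 3.29 / 640 = 0.00514.
Flow is from higher to lower head: from PZ-6 toward PZ-8, i.e. toward the east.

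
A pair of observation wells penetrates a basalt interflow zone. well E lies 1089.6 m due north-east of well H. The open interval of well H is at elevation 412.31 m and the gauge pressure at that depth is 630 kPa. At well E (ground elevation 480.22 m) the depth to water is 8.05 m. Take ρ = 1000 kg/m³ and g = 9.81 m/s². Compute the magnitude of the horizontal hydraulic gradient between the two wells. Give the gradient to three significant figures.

Pressure head at well H: ψ = P/(ρg) = 630×1000 / (1000 × 9.81) = 64.22 m.
Total head at well H: h = z + ψ = 412.31 + 64.22 = 476.53 m.
Total head at well E: h = 480.22 − 8.05 = 472.17 m.
Head difference: h(well H) − h(well E) = 476.53 − 472.17 = 4.36 m.
Hydraulic gradient: i = |Δh| / L = 4.36 / 1089.6 = 0.00400.

i ≈ 0.00400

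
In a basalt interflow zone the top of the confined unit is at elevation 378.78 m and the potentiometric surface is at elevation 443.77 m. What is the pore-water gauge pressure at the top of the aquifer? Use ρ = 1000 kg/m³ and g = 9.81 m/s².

Pressure head at the aquifer top: ψ = h − z = 443.77 − 378.78 = 64.99 m.
P = ρgψ = 1000 × 9.81 × 64.99 = 637552 Pa ≈ 638 kPa.

P ≈ 638 kPa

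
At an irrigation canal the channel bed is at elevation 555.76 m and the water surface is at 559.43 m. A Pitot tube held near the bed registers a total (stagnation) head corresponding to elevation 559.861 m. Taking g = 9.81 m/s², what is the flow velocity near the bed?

Near the bed, under hydrostatic conditions, the piezometric head (z + ψ) equals the free-surface elevation, 559.43 m.
Velocity head = total − piezometric = 559.861 − 559.43 = 0.431 m.
v = √(2g·h_v) = √(2 × 9.81 × 0.431) = 2.91 m/s.

v ≈ 2.91 m/s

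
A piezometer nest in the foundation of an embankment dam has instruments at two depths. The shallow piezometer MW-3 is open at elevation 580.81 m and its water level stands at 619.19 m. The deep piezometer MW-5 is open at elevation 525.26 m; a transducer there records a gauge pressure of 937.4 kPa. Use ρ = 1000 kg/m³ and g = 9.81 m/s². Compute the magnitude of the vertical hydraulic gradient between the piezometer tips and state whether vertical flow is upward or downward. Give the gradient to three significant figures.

Total head at MW-3: h = 619.19 m (water level in the standpipe).
Pressure head at MW-5: ψ = P/(ρg) = 937.4×1000 / (1000 × 9.81) = 95.56 m.
Total head at MW-5: h = z + ψ = 525.26 + 95.56 = 620.82 m.
Δh = h(MW-3) − h(MW-5) = 619.19 − 620.82 = -1.63 m.
Vertical separation Δz = 580.81 − 525.26 = 55.55 m.
|i_v| = |Δh| / Δz = 1.63 / 55.55 = 0.0293.
Head is higher in the deep piezometer, so vertical flow is upward (discharge condition).

|i_v| ≈ 0.0293; vertical flow is upward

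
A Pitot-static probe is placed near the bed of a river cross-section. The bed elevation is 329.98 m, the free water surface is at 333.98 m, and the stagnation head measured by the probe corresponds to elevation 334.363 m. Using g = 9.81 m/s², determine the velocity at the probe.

v ≈ 2.74 m/s

Near the bed, under hydrostatic conditions, the piezometric head (z + ψ) equals the free-surface elevation, 333.98 m.
Velocity head = total − piezometric = 334.363 − 333.98 = 0.383 m.
v = √(2g·h_v) = √(2 × 9.81 × 0.383) = 2.74 m/s.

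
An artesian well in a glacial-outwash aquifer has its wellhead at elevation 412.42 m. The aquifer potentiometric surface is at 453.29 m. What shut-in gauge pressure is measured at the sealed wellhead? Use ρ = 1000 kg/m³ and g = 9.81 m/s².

P ≈ 401 kPa

Head above the cap: Δh = 453.29 − 412.42 = 40.87 m.
P = ρgΔh = 1000 × 9.81 × 40.87 = 400935 Pa ≈ 401 kPa.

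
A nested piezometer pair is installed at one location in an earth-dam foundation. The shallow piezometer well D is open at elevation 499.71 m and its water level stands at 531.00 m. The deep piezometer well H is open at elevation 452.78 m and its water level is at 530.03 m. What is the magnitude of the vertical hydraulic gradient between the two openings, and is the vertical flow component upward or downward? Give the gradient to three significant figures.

|i_v| ≈ 0.0207; vertical flow is downward

Total head at well D: h = 531.00 m (water level in the standpipe).
Total head at well H: h = 530.03 m.
Δh = h(well D) − h(well H) = 531.00 − 530.03 = 0.97 m.
Vertical separation Δz = 499.71 − 452.78 = 46.93 m.
|i_v| = |Δh| / Δz = 0.97 / 46.93 = 0.0207.
Head is higher in the shallow piezometer, so vertical flow is downward (recharge condition).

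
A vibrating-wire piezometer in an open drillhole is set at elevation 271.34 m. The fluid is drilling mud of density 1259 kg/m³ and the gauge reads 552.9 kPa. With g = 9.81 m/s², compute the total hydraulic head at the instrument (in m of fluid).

h ≈ 316.11 m

ψ = P/(ρg) = 552.9×1000 / (1259 × 9.81) = 44.77 m.
h = z + ψ = 271.34 + 44.77 = 316.11 m.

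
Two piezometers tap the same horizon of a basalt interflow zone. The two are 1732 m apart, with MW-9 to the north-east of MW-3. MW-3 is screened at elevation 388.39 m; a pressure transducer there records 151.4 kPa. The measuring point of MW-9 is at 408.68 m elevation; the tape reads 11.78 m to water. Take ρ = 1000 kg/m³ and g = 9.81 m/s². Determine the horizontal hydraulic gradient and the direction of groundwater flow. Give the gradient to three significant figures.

Pressure head at MW-3: ψ = P/(ρg) = 151.4×1000 / (1000 × 9.81) = 15.43 m.
Total head at MW-3: h = z + ψ = 388.39 + 15.43 = 403.82 m.
Total head at MW-9: h = 408.68 − 11.78 = 396.90 m.
Head difference: h(MW-3) − h(MW-9) = 403.82 − 396.90 = 6.92 m.
Hydraulic gradient: i = |Δh| / L = 6.92 / 1732 = 0.00400.
Flow is from higher to lower head: from MW-3 toward MW-9, i.e. toward the north-east.

i ≈ 0.00400; groundwater flows toward the north-east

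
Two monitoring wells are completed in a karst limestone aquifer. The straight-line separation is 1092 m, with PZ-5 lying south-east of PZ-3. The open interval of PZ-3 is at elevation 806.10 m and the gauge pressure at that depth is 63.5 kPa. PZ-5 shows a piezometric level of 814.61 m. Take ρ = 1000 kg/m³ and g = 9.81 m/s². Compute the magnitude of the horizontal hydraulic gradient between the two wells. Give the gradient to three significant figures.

i ≈ 0.00187

Pressure head at PZ-3: ψ = P/(ρg) = 63.5×1000 / (1000 × 9.81) = 6.47 m.
Total head at PZ-3: h = z + ψ = 806.10 + 6.47 = 812.57 m.
Total head at PZ-5: h = 814.61 m (water level in the piezometer is the total head).
Head difference: h(PZ-3) − h(PZ-5) = 812.57 − 814.61 = -2.04 m.
Hydraulic gradient: i = |Δh| / L = 2.04 / 1092 = 0.00187.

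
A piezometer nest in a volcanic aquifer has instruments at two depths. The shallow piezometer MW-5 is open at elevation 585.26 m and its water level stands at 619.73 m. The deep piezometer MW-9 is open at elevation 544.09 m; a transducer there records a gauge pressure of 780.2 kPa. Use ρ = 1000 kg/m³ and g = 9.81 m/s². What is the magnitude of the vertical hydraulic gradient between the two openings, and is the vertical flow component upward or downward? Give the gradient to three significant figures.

Total head at MW-5: h = 619.73 m (water level in the standpipe).
Pressure head at MW-9: ψ = P/(ρg) = 780.2×1000 / (1000 × 9.81) = 79.53 m.
Total head at MW-9: h = z + ψ = 544.09 + 79.53 = 623.62 m.
Δh = h(MW-5) − h(MW-9) = 619.73 − 623.62 = -3.89 m.
Vertical separation Δz = 585.26 − 544.09 = 41.17 m.
|i_v| = |Δh| / Δz = 3.89 / 41.17 = 0.0945.
Head is higher in the deep piezometer, so vertical flow is upward (discharge condition).

|i_v| ≈ 0.0945; vertical flow is upward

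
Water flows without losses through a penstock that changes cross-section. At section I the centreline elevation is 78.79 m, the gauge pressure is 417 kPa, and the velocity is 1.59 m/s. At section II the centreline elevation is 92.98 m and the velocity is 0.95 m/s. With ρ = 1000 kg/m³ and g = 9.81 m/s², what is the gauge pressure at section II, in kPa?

P₂ ≈ 279 kPa

Pressure head at I: ψ₁ = P₁/(ρg) = 417×1000 / (1000 × 9.81) = 42.51 m.
Velocity heads: v₁²/2g = 1.59²/19.62 = 0.129 m; v₂²/2g = 0.95²/19.62 = 0.046 m.
Total head H = z₁ + ψ₁ + v₁²/2g = 78.79 + 42.51 + 0.129 = 121.43 m.
ψ₂ = H − z₂ − v₂²/2g = 121.43 − 92.98 − 0.046 = 28.40 m.
P₂ = ρgψ₂ = 1000 × 9.81 × 28.40 ≈ 279 kPa.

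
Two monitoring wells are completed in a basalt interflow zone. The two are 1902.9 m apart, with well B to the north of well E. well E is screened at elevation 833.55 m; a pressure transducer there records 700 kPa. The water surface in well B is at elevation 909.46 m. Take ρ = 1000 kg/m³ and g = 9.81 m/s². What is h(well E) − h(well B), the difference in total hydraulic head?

Pressure head at well E: ψ = P/(ρg) = 700×1000 / (1000 × 9.81) = 71.36 m.
Total head at well E: h = z + ψ = 833.55 + 71.36 = 904.91 m.
Total head at well B: h = 909.46 m (water level in the piezometer is the total head).
Head difference: h(well E) − h(well B) = 904.91 − 909.46 = -4.55 m.

Δh ≈ -4.55 m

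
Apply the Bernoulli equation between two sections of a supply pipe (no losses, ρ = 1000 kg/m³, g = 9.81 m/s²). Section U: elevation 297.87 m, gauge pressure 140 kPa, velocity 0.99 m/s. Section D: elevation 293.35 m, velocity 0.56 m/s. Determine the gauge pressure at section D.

P₂ ≈ 185 kPa

Pressure head at U: ψ₁ = P₁/(ρg) = 140×1000 / (1000 × 9.81) = 14.27 m.
Velocity heads: v₁²/2g = 0.99²/19.62 = 0.050 m; v₂²/2g = 0.56²/19.62 = 0.016 m.
Total head H = z₁ + ψ₁ + v₁²/2g = 297.87 + 14.27 + 0.050 = 312.19 m.
ψ₂ = H − z₂ − v₂²/2g = 312.19 − 293.35 − 0.016 = 18.82 m.
P₂ = ρgψ₂ = 1000 × 9.81 × 18.82 ≈ 185 kPa.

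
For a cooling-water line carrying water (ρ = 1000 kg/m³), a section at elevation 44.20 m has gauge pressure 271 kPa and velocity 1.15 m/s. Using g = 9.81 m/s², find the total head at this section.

h ≈ 71.89 m

Pressure head ψ = P/(ρg) = 271×1000 / (1000 × 9.81) = 27.62 m.
Velocity head = v²/(2g) = 1.15² / (2 × 9.81) = 0.067 m.
h = z + ψ + v²/(2g) = 44.20 + 27.62 + 0.067 = 71.89 m.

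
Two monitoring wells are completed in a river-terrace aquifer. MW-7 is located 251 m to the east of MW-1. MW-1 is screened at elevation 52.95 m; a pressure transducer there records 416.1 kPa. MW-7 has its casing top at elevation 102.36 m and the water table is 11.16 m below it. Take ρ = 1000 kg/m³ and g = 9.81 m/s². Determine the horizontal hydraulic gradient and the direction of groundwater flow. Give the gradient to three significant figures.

Pressure head at MW-1: ψ = P/(ρg) = 416.1×1000 / (1000 × 9.81) = 42.42 m.
Total head at MW-1: h = z + ψ = 52.95 + 42.42 = 95.37 m.
Total head at MW-7: h = 102.36 − 11.16 = 91.20 m.
Head difference: h(MW-1) − h(MW-7) = 95.37 − 91.20 = 4.17 m.
Hydraulic gradient: i = |Δh| / L = 4.17 / 251 = 0.0166.
Flow is from higher to lower head: from MW-1 toward MW-7, i.e. toward the east.

i ≈ 0.0166; groundwater flows toward the east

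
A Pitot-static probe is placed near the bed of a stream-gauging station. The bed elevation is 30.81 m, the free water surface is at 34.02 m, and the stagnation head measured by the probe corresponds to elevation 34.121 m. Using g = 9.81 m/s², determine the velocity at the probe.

Near the bed, under hydrostatic conditions, the piezometric head (z + ψ) equals the free-surface elevation, 34.02 m.
Velocity head = total − piezometric = 34.121 − 34.02 = 0.101 m.
v = √(2g·h_v) = √(2 × 9.81 × 0.101) = 1.41 m/s.

v ≈ 1.41 m/s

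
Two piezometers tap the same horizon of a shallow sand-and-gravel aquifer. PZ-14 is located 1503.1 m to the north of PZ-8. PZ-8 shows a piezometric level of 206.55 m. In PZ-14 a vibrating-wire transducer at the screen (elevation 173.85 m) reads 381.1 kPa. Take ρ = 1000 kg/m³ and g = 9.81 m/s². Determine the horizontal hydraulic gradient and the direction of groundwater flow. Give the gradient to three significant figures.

Total head at PZ-8: h = 206.55 m (water level in the piezometer is the total head).
Pressure head at PZ-14: ψ = P/(ρg) = 381.1×1000 / (1000 × 9.81) = 38.85 m.
Total head at PZ-14: h = z + ψ = 173.85 + 38.85 = 212.70 m.
Head difference: h(PZ-8) − h(PZ-14) = 206.55 − 212.70 = -6.15 m.
Hydraulic gradient: i = |Δh| / L = 6.15 / 1503.1 = 0.00409.
Flow is from higher to lower head: from PZ-14 toward PZ-8, i.e. toward the south.

i ≈ 0.00409; groundwater flows toward the south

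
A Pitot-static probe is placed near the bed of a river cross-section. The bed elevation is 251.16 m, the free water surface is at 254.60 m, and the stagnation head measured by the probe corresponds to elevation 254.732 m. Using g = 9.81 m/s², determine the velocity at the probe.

Near the bed, under hydrostatic conditions, the piezometric head (z + ψ) equals the free-surface elevation, 254.60 m.
Velocity head = total − piezometric = 254.732 − 254.60 = 0.132 m.
v = √(2g·h_v) = √(2 × 9.81 × 0.132) = 1.61 m/s.

v ≈ 1.61 m/s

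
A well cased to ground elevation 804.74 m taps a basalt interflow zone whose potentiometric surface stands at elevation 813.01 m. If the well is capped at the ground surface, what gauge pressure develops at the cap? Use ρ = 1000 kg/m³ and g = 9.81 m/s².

P ≈ 81.1 kPa

Head above the cap: Δh = 813.01 − 804.74 = 8.27 m.
P = ρgΔh = 1000 × 9.81 × 8.27 = 81129 Pa ≈ 81.1 kPa.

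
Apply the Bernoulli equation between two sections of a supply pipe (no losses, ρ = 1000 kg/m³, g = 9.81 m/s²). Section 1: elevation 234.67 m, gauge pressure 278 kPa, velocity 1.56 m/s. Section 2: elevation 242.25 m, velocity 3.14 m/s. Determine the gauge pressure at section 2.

P₂ ≈ 200 kPa

Pressure head at 1: ψ₁ = P₁/(ρg) = 278×1000 / (1000 × 9.81) = 28.34 m.
Velocity heads: v₁²/2g = 1.56²/19.62 = 0.124 m; v₂²/2g = 3.14²/19.62 = 0.503 m.
Total head H = z₁ + ψ₁ + v₁²/2g = 234.67 + 28.34 + 0.124 = 263.13 m.
ψ₂ = H − z₂ − v₂²/2g = 263.13 − 242.25 − 0.503 = 20.38 m.
P₂ = ρgψ₂ = 1000 × 9.81 × 20.38 ≈ 200 kPa.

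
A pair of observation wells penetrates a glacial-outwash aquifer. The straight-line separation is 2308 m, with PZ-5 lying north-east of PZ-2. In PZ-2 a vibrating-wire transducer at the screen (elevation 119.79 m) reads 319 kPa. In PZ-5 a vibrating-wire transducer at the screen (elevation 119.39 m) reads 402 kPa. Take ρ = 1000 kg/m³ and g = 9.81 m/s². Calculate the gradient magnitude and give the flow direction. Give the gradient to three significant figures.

Pressure head at PZ-2: ψ = P/(ρg) = 319×1000 / (1000 × 9.81) = 32.52 m.
Total head at PZ-2: h = z + ψ = 119.79 + 32.52 = 152.31 m.
Pressure head at PZ-5: ψ = P/(ρg) = 402×1000 / (1000 × 9.81) = 40.98 m.
Total head at PZ-5: h = z + ψ = 119.39 + 40.98 = 160.37 m.
Head difference: h(PZ-2) − h(PZ-5) = 152.31 − 160.37 = -8.06 m.
Hydraulic gradient: i = |Δh| / L = 8.06 / 2308 = 0.00349.
Flow is from higher to lower head: from PZ-5 toward PZ-2, i.e. toward the south-west.

i ≈ 0.00349; groundwater flows toward the south-west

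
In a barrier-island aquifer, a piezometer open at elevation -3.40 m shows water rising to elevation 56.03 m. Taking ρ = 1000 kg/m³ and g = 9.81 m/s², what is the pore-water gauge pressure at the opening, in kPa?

Pressure head ψ = h − z = 56.03 − (-3.40) = 59.43 m.
P = ρgψ = 1000 × 9.81 × 59.43 = 583008 Pa ≈ 583 kPa.

P ≈ 583 kPa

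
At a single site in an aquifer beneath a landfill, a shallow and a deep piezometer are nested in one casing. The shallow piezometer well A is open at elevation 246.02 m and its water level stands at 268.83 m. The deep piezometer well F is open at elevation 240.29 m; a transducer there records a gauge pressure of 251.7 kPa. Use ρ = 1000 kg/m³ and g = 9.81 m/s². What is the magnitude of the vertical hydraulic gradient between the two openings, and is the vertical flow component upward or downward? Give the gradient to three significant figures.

Total head at well A: h = 268.83 m (water level in the standpipe).
Pressure head at well F: ψ = P/(ρg) = 251.7×1000 / (1000 × 9.81) = 25.66 m.
Total head at well F: h = z + ψ = 240.29 + 25.66 = 265.95 m.
Δh = h(well A) − h(well F) = 268.83 − 265.95 = 2.88 m.
Vertical separation Δz = 246.02 − 240.29 = 5.73 m.
|i_v| = |Δh| / Δz = 2.88 / 5.73 = 0.503.
Head is higher in the shallow piezometer, so vertical flow is downward (recharge condition).

|i_v| ≈ 0.503; vertical flow is downward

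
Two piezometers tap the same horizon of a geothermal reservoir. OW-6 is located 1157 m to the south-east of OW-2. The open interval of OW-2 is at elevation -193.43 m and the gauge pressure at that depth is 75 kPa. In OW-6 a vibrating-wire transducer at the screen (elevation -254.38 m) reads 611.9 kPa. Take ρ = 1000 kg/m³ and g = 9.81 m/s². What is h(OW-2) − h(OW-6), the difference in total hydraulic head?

Δh ≈ 6.22 m

Pressure head at OW-2: ψ = P/(ρg) = 75×1000 / (1000 × 9.81) = 7.65 m.
Total head at OW-2: h = z + ψ = -193.43 + 7.65 = -185.78 m.
Pressure head at OW-6: ψ = P/(ρg) = 611.9×1000 / (1000 × 9.81) = 62.38 m.
Total head at OW-6: h = z + ψ = -254.38 + 62.38 = -192.00 m.
Head difference: h(OW-2) − h(OW-6) = -185.78 − (-192.00) = 6.22 m.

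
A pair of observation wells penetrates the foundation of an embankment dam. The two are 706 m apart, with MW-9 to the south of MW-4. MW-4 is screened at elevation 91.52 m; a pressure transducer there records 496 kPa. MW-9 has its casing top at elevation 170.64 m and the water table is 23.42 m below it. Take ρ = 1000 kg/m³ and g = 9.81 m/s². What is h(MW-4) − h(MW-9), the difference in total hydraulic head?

Pressure head at MW-4: ψ = P/(ρg) = 496×1000 / (1000 × 9.81) = 50.56 m.
Total head at MW-4: h = z + ψ = 91.52 + 50.56 = 142.08 m.
Total head at MW-9: h = 170.64 − 23.42 = 147.22 m.
Head difference: h(MW-4) − h(MW-9) = 142.08 − 147.22 = -5.14 m.

Δh ≈ -5.14 m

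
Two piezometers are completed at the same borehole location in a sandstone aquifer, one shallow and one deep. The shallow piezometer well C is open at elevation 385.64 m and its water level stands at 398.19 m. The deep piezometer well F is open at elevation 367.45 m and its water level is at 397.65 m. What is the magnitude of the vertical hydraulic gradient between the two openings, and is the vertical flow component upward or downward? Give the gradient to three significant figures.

Total head at well C: h = 398.19 m (water level in the standpipe).
Total head at well F: h = 397.65 m.
Δh = h(well C) − h(well F) = 398.19 − 397.65 = 0.54 m.
Vertical separation Δz = 385.64 − 367.45 = 18.19 m.
|i_v| = |Δh| / Δz = 0.54 / 18.19 = 0.0297.
Head is higher in the shallow piezometer, so vertical flow is downward (recharge condition).

|i_v| ≈ 0.0297; vertical flow is downward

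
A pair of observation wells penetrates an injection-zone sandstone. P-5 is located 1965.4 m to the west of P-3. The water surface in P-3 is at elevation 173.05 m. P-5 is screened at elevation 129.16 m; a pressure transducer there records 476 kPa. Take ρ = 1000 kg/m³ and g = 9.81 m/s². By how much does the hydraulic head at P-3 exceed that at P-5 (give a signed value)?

Δh ≈ -4.63 m

Total head at P-3: h = 173.05 m (water level in the piezometer is the total head).
Pressure head at P-5: ψ = P/(ρg) = 476×1000 / (1000 × 9.81) = 48.52 m.
Total head at P-5: h = z + ψ = 129.16 + 48.52 = 177.68 m.
Head difference: h(P-3) − h(P-5) = 173.05 − 177.68 = -4.63 m.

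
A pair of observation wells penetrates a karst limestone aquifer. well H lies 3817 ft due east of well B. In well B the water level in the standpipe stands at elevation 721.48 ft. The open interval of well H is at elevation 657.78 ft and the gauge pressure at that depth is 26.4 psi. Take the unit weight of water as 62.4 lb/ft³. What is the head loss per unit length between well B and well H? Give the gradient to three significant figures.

i ≈ 0.000728 ft/ft

Total head at well B: h = 721.48 ft (water level in the piezometer is the total head).
Pressure head at well H: ψ = 144·P/γ = 144 × 26.4 / 62.4 = 60.92 ft.
Total head at well H: h = z + ψ = 657.78 + 60.92 = 718.70 ft.
Head difference: h(well B) − h(well H) = 721.48 − 718.70 = 2.78 ft.
Hydraulic gradient: i = |Δh| / L = 2.78 / 3817 = 0.000728.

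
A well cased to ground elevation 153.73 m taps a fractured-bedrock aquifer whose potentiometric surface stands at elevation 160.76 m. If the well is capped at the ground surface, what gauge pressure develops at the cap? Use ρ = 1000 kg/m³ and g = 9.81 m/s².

P ≈ 69.0 kPa

Head above the cap: Δh = 160.76 − 153.73 = 7.03 m.
P = ρgΔh = 1000 × 9.81 × 7.03 = 68964 Pa ≈ 69.0 kPa.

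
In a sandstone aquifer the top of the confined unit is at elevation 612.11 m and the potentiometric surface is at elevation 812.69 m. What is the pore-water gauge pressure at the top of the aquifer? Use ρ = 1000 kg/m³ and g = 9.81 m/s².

Pressure head at the aquifer top: ψ = h − z = 812.69 − 612.11 = 200.58 m.
P = ρgψ = 1000 × 9.81 × 200.58 = 1967690 Pa ≈ 1970 kPa.

P ≈ 1970 kPa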